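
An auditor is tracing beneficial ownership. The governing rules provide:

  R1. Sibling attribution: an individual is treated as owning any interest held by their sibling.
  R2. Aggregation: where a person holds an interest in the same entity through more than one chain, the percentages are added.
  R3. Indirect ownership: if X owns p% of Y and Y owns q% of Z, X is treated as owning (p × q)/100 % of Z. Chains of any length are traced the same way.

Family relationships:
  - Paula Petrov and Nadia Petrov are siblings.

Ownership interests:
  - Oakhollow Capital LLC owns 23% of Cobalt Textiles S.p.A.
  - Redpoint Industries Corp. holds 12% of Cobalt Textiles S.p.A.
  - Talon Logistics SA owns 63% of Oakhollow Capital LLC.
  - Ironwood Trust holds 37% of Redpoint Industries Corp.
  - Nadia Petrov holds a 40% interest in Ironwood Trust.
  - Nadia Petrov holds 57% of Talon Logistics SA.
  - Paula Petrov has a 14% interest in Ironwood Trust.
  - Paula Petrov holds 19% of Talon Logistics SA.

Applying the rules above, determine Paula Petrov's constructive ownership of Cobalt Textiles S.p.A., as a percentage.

By sibling attribution (R1), Paula Petrov is treated as also owning Nadia Petrov's interest in Talon Logistics SA, giving 19% + 57% = 76%.
By sibling attribution (R1), Paula Petrov is treated as also owning Nadia Petrov's interest in Ironwood Trust, giving 14% + 40% = 54%.
Chain via Talon Logistics SA → Oakhollow Capital LLC (R3): 76% × 63% × 23% = 11.0124% of Cobalt Textiles S.p.A.
Chain via Ironwood Trust → Redpoint Industries Corp. (R3): 54% × 37% × 12% = 2.3976% of Cobalt Textiles S.p.A.
Aggregating (R2): 11.0124% + 2.3976% = 13.41%.

13.41%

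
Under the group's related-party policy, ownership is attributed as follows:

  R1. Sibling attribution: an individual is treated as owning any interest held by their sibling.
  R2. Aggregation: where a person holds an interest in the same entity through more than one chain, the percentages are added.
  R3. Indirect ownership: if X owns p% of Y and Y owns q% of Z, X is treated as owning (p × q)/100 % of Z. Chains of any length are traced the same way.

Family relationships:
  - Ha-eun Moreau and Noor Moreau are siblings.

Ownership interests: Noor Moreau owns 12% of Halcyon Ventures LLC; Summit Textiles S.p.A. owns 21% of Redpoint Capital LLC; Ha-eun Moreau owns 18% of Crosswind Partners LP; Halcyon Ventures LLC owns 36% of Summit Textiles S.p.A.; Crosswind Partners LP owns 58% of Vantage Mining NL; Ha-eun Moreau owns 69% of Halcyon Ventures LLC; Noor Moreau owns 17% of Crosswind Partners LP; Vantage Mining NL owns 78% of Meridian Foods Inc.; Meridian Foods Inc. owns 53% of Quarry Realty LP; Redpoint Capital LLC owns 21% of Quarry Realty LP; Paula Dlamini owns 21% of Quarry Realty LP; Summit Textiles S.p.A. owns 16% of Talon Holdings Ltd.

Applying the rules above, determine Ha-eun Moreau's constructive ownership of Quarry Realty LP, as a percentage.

9.677976%

By sibling attribution (R1), Ha-eun Moreau is treated as also owning Noor Moreau's interest in Halcyon Ventures LLC, giving 69% + 12% = 81%.
By sibling attribution (R1), Ha-eun Moreau is treated as also owning Noor Moreau's interest in Crosswind Partners LP, giving 18% + 17% = 35%.
Chain via Halcyon Ventures LLC → Summit Textiles S.p.A. → Redpoint Capital LLC (R3): 81% × 36% × 21% × 21% = 1.285956% of Quarry Realty LP.
Chain via Crosswind Partners LP → Vantage Mining NL → Meridian Foods Inc. (R3): 35% × 58% × 78% × 53% = 8.39202% of Quarry Realty LP.
Aggregating (R2): 1.285956% + 8.39202% = 9.677976%.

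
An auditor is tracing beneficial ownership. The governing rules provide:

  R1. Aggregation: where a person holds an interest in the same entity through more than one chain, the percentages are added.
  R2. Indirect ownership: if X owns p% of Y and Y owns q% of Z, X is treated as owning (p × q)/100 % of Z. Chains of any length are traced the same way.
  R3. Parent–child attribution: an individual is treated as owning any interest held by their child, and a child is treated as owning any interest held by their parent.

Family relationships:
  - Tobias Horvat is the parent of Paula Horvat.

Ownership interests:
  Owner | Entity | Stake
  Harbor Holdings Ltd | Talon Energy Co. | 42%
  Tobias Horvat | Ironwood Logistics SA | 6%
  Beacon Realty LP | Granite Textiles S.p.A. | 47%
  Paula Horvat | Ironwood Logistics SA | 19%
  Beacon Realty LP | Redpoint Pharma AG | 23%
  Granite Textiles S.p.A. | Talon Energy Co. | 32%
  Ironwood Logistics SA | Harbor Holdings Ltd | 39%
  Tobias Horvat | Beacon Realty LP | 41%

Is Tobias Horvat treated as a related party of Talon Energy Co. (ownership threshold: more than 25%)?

By parent–child attribution (R3), Tobias Horvat is treated as also owning Paula Horvat's interest in Ironwood Logistics SA, giving 6% + 19% = 25%.
Chain via Beacon Realty LP → Granite Textiles S.p.A. (R2): 41% × 47% × 32% = 6.1664% of Talon Energy Co.
Chain via Ironwood Logistics SA → Harbor Holdings Ltd (R2): 25% × 39% × 42% = 4.095% of Talon Energy Co.
Aggregating (R1): 6.1664% + 4.095% = 10.2614%.
10.2614% does not exceed the 25% threshold, so Tobias is not a related party to Talon Energy Co.

No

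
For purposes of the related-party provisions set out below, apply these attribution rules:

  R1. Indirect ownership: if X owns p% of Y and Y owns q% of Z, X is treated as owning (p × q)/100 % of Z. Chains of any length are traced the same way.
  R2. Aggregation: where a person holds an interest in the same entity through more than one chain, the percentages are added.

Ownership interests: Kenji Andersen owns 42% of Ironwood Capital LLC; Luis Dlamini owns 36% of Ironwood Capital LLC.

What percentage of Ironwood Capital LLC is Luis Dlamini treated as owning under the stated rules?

Direct interest in Ironwood Capital LLC: 36%.

36%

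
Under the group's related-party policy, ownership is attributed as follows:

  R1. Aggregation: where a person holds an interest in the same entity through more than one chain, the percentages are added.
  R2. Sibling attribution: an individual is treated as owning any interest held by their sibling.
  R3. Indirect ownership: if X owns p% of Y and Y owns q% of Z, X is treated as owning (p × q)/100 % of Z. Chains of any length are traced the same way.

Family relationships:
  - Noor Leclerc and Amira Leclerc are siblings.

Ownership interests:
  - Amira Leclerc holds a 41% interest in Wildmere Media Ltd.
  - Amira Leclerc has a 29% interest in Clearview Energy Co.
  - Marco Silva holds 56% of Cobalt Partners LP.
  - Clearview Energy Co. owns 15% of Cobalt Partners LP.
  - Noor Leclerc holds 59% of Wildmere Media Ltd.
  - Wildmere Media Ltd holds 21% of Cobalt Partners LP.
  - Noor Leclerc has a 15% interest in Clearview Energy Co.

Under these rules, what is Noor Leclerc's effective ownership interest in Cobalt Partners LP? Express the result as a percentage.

27.6%

By sibling attribution (R2), Noor Leclerc is treated as also owning Amira Leclerc's interest in Wildmere Media Ltd, giving 59% + 41% = 100%.
By sibling attribution (R2), Noor Leclerc is treated as also owning Amira Leclerc's interest in Clearview Energy Co, giving 15% + 29% = 44%.
Chain via Wildmere Media Ltd (R3): 100% × 21% = 21% of Cobalt Partners LP.
Chain via Clearview Energy Co. (R3): 44% × 15% = 6.6% of Cobalt Partners LP.
Aggregating (R1): 21% + 6.6% = 27.6%.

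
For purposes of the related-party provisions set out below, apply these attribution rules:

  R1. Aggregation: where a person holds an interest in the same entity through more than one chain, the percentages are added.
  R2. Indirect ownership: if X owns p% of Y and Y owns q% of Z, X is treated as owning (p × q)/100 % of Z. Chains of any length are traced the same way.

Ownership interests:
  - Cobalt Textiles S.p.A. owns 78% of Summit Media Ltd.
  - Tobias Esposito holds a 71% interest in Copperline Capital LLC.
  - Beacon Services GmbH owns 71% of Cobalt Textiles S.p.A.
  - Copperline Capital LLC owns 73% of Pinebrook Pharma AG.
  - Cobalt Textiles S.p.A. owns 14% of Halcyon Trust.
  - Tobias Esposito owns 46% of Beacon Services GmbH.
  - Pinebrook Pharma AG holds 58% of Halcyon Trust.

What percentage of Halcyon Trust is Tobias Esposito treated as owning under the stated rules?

Chain via Copperline Capital LLC → Pinebrook Pharma AG (R2): 71% × 73% × 58% = 30.0614% of Halcyon Trust.
Chain via Beacon Services GmbH → Cobalt Textiles S.p.A. (R2): 46% × 71% × 14% = 4.5724% of Halcyon Trust.
Aggregating (R1): 30.0614% + 4.5724% = 34.6338%.

34.6338%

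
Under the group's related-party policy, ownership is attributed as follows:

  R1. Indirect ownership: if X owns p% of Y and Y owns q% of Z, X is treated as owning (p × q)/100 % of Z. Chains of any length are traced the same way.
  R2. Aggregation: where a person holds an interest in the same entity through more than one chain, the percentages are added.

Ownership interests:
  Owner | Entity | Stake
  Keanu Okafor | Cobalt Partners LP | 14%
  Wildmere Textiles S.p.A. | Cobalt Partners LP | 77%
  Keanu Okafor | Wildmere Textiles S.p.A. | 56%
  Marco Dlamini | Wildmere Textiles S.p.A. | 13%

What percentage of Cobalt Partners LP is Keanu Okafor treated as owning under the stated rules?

57.12%

Chain via Wildmere Textiles S.p.A. (R1): 56% × 77% = 43.12% of Cobalt Partners LP.
Direct interest in Cobalt Partners LP: 14%.
Aggregating (R2): 43.12% + 14% = 57.12%.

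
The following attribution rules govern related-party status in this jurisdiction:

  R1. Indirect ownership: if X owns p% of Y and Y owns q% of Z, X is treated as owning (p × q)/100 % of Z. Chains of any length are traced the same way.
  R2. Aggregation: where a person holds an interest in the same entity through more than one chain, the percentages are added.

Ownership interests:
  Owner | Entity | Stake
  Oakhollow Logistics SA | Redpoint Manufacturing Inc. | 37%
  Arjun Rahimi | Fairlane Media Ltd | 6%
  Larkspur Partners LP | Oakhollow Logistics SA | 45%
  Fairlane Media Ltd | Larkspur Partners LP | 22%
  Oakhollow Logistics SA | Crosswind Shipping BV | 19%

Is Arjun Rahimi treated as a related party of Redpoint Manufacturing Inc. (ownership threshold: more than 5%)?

No

Chain via Fairlane Media Ltd → Larkspur Partners LP → Oakhollow Logistics SA (R1): 6% × 22% × 45% × 37% = 0.21978% of Redpoint Manufacturing Inc.
0.21978% does not exceed the 5% threshold, so Arjun is not a related party to Redpoint Manufacturing Inc.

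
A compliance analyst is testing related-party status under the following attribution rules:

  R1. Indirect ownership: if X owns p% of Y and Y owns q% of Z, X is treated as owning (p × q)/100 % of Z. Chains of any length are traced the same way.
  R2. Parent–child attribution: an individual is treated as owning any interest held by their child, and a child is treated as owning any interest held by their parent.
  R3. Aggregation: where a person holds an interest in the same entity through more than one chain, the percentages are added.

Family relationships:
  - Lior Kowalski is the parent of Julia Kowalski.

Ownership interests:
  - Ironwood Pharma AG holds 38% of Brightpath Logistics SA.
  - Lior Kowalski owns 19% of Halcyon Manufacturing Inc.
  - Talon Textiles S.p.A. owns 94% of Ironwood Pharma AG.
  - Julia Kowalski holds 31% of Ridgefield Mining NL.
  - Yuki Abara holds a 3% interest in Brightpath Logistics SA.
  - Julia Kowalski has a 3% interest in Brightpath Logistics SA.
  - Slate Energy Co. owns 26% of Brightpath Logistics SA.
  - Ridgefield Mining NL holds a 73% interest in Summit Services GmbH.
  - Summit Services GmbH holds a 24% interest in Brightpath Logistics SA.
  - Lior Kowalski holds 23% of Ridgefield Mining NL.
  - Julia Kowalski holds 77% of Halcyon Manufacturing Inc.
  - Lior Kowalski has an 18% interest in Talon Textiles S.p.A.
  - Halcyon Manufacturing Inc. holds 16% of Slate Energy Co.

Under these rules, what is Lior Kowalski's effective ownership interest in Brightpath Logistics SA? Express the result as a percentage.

By parent–child attribution (R2), Lior Kowalski is treated as also owning Julia Kowalski's interest in Ridgefield Mining NL, giving 23% + 31% = 54%.
By parent–child attribution (R2), Lior Kowalski is treated as also owning Julia Kowalski's interest in Halcyon Manufacturing Inc, giving 19% + 77% = 96%.
By parent–child attribution (R2), Lior Kowalski is treated as owning Julia Kowalski's 3% interest in Brightpath Logistics SA.
Chain via Talon Textiles S.p.A. → Ironwood Pharma AG (R1): 18% × 94% × 38% = 6.4296% of Brightpath Logistics SA.
Chain via Ridgefield Mining NL → Summit Services GmbH (R1): 54% × 73% × 24% = 9.4608% of Brightpath Logistics SA.
Chain via Halcyon Manufacturing Inc. → Slate Energy Co. (R1): 96% × 16% × 26% = 3.9936% of Brightpath Logistics SA.
Direct interest in Brightpath Logistics SA: 3%.
Aggregating (R3): 6.4296% + 9.4608% + 3.9936% + 3% = 22.884%.

22.884%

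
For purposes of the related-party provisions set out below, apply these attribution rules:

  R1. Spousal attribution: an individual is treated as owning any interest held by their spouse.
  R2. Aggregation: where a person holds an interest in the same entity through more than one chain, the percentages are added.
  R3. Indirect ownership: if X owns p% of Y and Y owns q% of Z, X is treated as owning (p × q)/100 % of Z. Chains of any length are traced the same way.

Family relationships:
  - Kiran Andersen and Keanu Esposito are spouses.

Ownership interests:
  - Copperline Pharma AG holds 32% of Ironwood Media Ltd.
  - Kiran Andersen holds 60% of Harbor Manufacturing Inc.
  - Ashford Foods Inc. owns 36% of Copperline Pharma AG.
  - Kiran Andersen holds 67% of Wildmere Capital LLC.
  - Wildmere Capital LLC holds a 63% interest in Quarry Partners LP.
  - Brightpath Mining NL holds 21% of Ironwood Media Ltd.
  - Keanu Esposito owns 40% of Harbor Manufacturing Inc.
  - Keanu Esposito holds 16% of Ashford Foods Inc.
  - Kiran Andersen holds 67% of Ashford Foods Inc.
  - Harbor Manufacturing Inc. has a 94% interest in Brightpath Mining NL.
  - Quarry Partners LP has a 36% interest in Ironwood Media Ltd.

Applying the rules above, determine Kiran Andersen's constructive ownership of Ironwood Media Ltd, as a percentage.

By spousal attribution (R1), Kiran Andersen is treated as also owning Keanu Esposito's interest in Harbor Manufacturing Inc, giving 60% + 40% = 100%.
By spousal attribution (R1), Kiran Andersen is treated as also owning Keanu Esposito's interest in Ashford Foods Inc, giving 67% + 16% = 83%.
Chain via Harbor Manufacturing Inc. → Brightpath Mining NL (R3): 100% × 94% × 21% = 19.74% of Ironwood Media Ltd.
Chain via Wildmere Capital LLC → Quarry Partners LP (R3): 67% × 63% × 36% = 15.1956% of Ironwood Media Ltd.
Chain via Ashford Foods Inc. → Copperline Pharma AG (R3): 83% × 36% × 32% = 9.5616% of Ironwood Media Ltd.
Aggregating (R2): 19.74% + 15.1956% + 9.5616% = 44.4972%.

44.4972%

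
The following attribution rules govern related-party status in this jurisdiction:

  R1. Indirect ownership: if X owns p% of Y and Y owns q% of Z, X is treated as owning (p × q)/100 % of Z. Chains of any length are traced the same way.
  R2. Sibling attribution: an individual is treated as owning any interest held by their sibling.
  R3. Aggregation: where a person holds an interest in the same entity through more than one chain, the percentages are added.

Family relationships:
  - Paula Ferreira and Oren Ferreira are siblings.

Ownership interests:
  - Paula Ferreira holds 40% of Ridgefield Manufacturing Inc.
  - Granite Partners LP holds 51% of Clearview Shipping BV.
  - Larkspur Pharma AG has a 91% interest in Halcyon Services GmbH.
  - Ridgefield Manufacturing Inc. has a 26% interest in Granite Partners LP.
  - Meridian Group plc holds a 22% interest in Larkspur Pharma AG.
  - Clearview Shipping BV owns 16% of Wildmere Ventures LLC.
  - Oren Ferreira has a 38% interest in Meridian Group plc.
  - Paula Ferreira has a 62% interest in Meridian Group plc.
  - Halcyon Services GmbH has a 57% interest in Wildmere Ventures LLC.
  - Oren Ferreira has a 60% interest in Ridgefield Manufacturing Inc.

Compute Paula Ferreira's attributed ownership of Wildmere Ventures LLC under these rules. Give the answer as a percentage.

By sibling attribution (R2), Paula Ferreira is treated as also owning Oren Ferreira's interest in Meridian Group plc, giving 62% + 38% = 100%.
By sibling attribution (R2), Paula Ferreira is treated as also owning Oren Ferreira's interest in Ridgefield Manufacturing Inc, giving 40% + 60% = 100%.
Chain via Meridian Group plc → Larkspur Pharma AG → Halcyon Services GmbH (R1): 100% × 22% × 91% × 57% = 11.4114% of Wildmere Ventures LLC.
Chain via Ridgefield Manufacturing Inc. → Granite Partners LP → Clearview Shipping BV (R1): 100% × 26% × 51% × 16% = 2.1216% of Wildmere Ventures LLC.
Aggregating (R3): 11.4114% + 2.1216% = 13.533%.

13.533%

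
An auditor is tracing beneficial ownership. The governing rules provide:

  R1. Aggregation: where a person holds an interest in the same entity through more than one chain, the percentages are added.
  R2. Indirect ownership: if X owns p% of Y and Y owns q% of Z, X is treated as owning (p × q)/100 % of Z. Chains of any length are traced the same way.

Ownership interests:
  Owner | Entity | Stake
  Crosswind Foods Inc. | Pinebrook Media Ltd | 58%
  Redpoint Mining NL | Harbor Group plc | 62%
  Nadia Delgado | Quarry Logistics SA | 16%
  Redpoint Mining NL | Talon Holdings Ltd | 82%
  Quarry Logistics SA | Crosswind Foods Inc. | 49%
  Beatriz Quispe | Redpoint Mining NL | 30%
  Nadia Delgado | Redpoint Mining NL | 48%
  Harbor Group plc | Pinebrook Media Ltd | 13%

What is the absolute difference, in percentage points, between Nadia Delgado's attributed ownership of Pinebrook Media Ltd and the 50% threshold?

Chain via Redpoint Mining NL → Harbor Group plc (R2): 48% × 62% × 13% = 3.8688% of Pinebrook Media Ltd.
Chain via Quarry Logistics SA → Crosswind Foods Inc. (R2): 16% × 49% × 58% = 4.5472% of Pinebrook Media Ltd.
Aggregating (R1): 3.8688% + 4.5472% = 8.416%.
8.416% falls short of the 50% threshold by 41.584 percentage points.

41.584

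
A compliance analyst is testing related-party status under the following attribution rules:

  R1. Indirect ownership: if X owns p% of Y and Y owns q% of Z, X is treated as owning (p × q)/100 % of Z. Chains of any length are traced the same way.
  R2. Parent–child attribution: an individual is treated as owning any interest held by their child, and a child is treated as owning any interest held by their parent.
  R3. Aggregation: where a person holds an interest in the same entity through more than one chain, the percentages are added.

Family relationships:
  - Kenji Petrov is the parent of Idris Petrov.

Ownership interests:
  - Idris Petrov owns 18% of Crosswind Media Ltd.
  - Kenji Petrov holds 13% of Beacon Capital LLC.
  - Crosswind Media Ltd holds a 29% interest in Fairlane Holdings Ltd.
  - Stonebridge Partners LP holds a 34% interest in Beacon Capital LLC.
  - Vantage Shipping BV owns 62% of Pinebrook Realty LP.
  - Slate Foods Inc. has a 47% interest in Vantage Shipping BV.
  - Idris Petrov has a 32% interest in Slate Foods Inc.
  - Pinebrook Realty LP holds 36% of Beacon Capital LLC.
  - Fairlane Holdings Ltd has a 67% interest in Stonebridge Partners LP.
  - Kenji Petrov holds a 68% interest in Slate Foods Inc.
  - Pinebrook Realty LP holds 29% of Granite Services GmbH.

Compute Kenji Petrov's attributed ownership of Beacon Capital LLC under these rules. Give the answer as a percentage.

24.679516%

By parent–child attribution (R2), Kenji Petrov is treated as also owning Idris Petrov's interest in Slate Foods Inc, giving 68% + 32% = 100%.
By parent–child attribution (R2), Kenji Petrov is treated as owning Idris Petrov's 18% interest in Crosswind Media Ltd.
Chain via Slate Foods Inc. → Vantage Shipping BV → Pinebrook Realty LP (R1): 100% × 47% × 62% × 36% = 10.4904% of Beacon Capital LLC.
Direct interest in Beacon Capital LLC: 13%.
Chain via Crosswind Media Ltd → Fairlane Holdings Ltd → Stonebridge Partners LP (R1): 18% × 29% × 67% × 34% = 1.189116% of Beacon Capital LLC.
Aggregating (R3): 10.4904% + 13% + 1.189116% = 24.679516%.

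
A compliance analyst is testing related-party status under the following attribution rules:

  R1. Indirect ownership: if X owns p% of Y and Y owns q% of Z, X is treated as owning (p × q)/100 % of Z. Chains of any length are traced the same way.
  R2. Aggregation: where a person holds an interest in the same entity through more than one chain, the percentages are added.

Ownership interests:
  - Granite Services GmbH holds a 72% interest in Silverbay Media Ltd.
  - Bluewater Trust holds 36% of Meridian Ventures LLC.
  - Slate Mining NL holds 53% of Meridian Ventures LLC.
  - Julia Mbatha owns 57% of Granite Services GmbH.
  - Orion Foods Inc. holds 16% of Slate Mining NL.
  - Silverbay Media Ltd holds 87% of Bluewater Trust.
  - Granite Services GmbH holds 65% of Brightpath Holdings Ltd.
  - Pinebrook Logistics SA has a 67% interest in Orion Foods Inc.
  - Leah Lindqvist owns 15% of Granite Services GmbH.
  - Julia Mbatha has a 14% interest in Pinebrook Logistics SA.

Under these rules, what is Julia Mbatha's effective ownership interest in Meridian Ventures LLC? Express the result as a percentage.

13.649152%

Chain via Pinebrook Logistics SA → Orion Foods Inc. → Slate Mining NL (R1): 14% × 67% × 16% × 53% = 0.795424% of Meridian Ventures LLC.
Chain via Granite Services GmbH → Silverbay Media Ltd → Bluewater Trust (R1): 57% × 72% × 87% × 36% = 12.853728% of Meridian Ventures LLC.
Aggregating (R2): 0.795424% + 12.853728% = 13.649152%.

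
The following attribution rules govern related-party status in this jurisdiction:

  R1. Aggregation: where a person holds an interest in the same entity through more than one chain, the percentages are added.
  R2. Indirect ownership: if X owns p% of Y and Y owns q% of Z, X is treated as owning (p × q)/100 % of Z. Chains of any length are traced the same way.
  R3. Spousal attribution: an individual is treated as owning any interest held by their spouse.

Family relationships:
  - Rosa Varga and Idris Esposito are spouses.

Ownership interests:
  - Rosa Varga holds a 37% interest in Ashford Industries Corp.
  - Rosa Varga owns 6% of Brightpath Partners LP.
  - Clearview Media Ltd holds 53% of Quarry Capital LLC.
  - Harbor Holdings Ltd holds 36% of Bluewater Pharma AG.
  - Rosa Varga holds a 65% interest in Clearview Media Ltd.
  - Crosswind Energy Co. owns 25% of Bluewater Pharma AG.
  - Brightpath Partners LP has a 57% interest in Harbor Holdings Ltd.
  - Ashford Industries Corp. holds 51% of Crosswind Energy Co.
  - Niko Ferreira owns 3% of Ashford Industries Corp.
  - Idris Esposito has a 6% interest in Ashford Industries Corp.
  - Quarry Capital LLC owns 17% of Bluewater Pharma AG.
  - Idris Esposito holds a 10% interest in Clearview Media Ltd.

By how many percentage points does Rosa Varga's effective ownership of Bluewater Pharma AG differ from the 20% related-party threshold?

6.5288

By spousal attribution (R3), Rosa Varga is treated as also owning Idris Esposito's interest in Ashford Industries Corp, giving 37% + 6% = 43%.
By spousal attribution (R3), Rosa Varga is treated as also owning Idris Esposito's interest in Clearview Media Ltd, giving 65% + 10% = 75%.
Chain via Brightpath Partners LP → Harbor Holdings Ltd (R2): 6% × 57% × 36% = 1.2312% of Bluewater Pharma AG.
Chain via Ashford Industries Corp. → Crosswind Energy Co. (R2): 43% × 51% × 25% = 5.4825% of Bluewater Pharma AG.
Chain via Clearview Media Ltd → Quarry Capital LLC (R2): 75% × 53% × 17% = 6.7575% of Bluewater Pharma AG.
Aggregating (R1): 1.2312% + 5.4825% + 6.7575% = 13.4712%.
13.4712% falls short of the 20% threshold by 6.5288 percentage points.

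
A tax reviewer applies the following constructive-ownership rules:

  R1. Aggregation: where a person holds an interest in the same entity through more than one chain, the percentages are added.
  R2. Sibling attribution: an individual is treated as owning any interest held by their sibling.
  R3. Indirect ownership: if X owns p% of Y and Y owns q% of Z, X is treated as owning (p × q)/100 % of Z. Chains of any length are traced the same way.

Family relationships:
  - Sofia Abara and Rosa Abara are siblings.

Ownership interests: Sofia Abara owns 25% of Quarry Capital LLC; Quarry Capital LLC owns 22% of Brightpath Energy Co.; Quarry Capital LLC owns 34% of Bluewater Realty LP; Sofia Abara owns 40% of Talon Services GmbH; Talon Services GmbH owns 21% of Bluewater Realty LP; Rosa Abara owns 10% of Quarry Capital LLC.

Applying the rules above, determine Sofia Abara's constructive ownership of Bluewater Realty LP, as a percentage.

20.3%

By sibling attribution (R2), Sofia Abara is treated as also owning Rosa Abara's interest in Quarry Capital LLC, giving 25% + 10% = 35%.
Chain via Talon Services GmbH (R3): 40% × 21% = 8.4% of Bluewater Realty LP.
Chain via Quarry Capital LLC (R3): 35% × 34% = 11.9% of Bluewater Realty LP.
Aggregating (R1): 8.4% + 11.9% = 20.3%.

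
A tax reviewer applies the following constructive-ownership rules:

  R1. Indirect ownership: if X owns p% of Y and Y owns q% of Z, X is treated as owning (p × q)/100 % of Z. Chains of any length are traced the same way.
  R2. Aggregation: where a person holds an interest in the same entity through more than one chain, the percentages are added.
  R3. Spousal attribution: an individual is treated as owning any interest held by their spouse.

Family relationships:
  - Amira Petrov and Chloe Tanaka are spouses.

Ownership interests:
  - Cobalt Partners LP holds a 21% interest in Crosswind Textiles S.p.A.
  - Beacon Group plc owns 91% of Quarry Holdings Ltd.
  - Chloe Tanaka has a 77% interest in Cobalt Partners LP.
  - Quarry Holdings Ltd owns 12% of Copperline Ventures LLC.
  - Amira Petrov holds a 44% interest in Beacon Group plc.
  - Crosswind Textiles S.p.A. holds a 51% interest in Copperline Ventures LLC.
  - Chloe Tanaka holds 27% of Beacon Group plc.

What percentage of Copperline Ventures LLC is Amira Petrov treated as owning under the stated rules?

15.9999%

By spousal attribution (R3), Amira Petrov is treated as also owning Chloe Tanaka's interest in Beacon Group plc, giving 44% + 27% = 71%.
By spousal attribution (R3), Amira Petrov is treated as owning Chloe Tanaka's 77% interest in Cobalt Partners LP.
Chain via Beacon Group plc → Quarry Holdings Ltd (R1): 71% × 91% × 12% = 7.7532% of Copperline Ventures LLC.
Chain via Cobalt Partners LP → Crosswind Textiles S.p.A. (R1): 77% × 21% × 51% = 8.2467% of Copperline Ventures LLC.
Aggregating (R2): 7.7532% + 8.2467% = 15.9999%.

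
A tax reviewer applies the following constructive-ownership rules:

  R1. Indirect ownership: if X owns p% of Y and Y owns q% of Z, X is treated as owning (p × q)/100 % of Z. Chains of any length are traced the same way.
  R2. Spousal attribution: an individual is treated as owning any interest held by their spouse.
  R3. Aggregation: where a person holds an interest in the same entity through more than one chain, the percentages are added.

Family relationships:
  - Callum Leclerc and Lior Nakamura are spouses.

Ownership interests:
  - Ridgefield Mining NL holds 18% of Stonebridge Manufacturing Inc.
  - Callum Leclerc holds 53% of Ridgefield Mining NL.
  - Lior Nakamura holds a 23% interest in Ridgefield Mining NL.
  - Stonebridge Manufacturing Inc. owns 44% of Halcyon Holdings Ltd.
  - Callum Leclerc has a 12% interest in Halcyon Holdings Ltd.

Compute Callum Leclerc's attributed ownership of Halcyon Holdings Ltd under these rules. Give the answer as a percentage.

By spousal attribution (R2), Callum Leclerc is treated as also owning Lior Nakamura's interest in Ridgefield Mining NL, giving 53% + 23% = 76%.
Chain via Ridgefield Mining NL → Stonebridge Manufacturing Inc. (R1): 76% × 18% × 44% = 6.0192% of Halcyon Holdings Ltd.
Direct interest in Halcyon Holdings Ltd: 12%.
Aggregating (R3): 6.0192% + 12% = 18.0192%.

18.0192%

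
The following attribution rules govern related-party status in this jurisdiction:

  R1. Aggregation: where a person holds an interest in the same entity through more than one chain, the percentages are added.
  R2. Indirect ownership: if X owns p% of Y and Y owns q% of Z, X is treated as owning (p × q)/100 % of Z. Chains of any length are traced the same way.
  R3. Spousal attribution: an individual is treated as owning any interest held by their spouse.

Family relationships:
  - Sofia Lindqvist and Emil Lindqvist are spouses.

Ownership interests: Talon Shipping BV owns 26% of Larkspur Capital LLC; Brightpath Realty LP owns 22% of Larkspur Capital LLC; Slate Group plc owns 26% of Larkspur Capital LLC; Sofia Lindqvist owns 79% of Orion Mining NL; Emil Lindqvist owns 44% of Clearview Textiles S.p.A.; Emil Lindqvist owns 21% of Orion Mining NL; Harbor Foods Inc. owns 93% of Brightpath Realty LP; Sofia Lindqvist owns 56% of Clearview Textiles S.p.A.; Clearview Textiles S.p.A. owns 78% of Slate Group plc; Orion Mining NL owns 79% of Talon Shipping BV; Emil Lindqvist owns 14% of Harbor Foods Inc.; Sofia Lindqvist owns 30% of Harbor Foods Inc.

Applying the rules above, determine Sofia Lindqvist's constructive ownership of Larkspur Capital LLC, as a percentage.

49.8224%

By spousal attribution (R3), Sofia Lindqvist is treated as also owning Emil Lindqvist's interest in Orion Mining NL, giving 79% + 21% = 100%.
By spousal attribution (R3), Sofia Lindqvist is treated as also owning Emil Lindqvist's interest in Clearview Textiles S.p.A, giving 56% + 44% = 100%.
By spousal attribution (R3), Sofia Lindqvist is treated as also owning Emil Lindqvist's interest in Harbor Foods Inc, giving 30% + 14% = 44%.
Chain via Orion Mining NL → Talon Shipping BV (R2): 100% × 79% × 26% = 20.54% of Larkspur Capital LLC.
Chain via Clearview Textiles S.p.A. → Slate Group plc (R2): 100% × 78% × 26% = 20.28% of Larkspur Capital LLC.
Chain via Harbor Foods Inc. → Brightpath Realty LP (R2): 44% × 93% × 22% = 9.0024% of Larkspur Capital LLC.
Aggregating (R1): 20.54% + 20.28% + 9.0024% = 49.8224%.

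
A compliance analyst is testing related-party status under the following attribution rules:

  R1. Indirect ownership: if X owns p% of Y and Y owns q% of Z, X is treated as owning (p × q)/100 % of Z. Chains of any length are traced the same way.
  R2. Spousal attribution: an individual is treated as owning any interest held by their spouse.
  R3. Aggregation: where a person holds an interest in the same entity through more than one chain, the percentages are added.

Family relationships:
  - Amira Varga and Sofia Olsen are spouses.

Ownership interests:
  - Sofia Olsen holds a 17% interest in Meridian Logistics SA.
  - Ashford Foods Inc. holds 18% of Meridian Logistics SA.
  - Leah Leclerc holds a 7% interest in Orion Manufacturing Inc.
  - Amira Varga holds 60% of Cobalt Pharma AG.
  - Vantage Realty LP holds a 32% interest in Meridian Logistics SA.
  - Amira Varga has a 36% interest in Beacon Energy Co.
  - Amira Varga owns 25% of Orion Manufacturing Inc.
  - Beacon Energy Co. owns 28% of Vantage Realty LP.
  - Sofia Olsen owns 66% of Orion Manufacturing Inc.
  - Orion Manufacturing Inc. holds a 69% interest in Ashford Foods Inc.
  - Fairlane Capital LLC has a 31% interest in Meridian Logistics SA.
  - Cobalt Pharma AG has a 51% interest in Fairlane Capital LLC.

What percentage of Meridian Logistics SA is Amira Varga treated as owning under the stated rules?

By spousal attribution (R2), Amira Varga is treated as also owning Sofia Olsen's interest in Orion Manufacturing Inc, giving 25% + 66% = 91%.
By spousal attribution (R2), Amira Varga is treated as owning Sofia Olsen's 17% interest in Meridian Logistics SA.
Chain via Orion Manufacturing Inc. → Ashford Foods Inc. (R1): 91% × 69% × 18% = 11.3022% of Meridian Logistics SA.
Chain via Cobalt Pharma AG → Fairlane Capital LLC (R1): 60% × 51% × 31% = 9.486% of Meridian Logistics SA.
Chain via Beacon Energy Co. → Vantage Realty LP (R1): 36% × 28% × 32% = 3.2256% of Meridian Logistics SA.
Direct interest in Meridian Logistics SA: 17%.
Aggregating (R3): 11.3022% + 9.486% + 3.2256% + 17% = 41.0138%.

41.0138%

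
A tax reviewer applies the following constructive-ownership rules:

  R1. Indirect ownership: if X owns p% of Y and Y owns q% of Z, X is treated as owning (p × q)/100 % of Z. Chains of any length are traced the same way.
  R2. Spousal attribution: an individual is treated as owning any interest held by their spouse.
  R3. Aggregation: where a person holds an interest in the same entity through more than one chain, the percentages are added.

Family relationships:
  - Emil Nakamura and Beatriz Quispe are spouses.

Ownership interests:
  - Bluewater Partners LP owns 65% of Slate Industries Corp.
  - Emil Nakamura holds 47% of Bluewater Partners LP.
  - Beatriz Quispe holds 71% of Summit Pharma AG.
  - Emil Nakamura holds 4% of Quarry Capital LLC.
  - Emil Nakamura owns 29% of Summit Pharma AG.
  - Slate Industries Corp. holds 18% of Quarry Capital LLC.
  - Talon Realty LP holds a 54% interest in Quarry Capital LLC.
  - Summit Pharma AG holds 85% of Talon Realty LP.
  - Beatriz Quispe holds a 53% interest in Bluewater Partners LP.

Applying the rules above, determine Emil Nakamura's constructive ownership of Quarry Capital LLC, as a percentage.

61.6%

By spousal attribution (R2), Emil Nakamura is treated as also owning Beatriz Quispe's interest in Bluewater Partners LP, giving 47% + 53% = 100%.
By spousal attribution (R2), Emil Nakamura is treated as also owning Beatriz Quispe's interest in Summit Pharma AG, giving 29% + 71% = 100%.
Chain via Bluewater Partners LP → Slate Industries Corp. (R1): 100% × 65% × 18% = 11.7% of Quarry Capital LLC.
Chain via Summit Pharma AG → Talon Realty LP (R1): 100% × 85% × 54% = 45.9% of Quarry Capital LLC.
Direct interest in Quarry Capital LLC: 4%.
Aggregating (R3): 11.7% + 45.9% + 4% = 61.6%.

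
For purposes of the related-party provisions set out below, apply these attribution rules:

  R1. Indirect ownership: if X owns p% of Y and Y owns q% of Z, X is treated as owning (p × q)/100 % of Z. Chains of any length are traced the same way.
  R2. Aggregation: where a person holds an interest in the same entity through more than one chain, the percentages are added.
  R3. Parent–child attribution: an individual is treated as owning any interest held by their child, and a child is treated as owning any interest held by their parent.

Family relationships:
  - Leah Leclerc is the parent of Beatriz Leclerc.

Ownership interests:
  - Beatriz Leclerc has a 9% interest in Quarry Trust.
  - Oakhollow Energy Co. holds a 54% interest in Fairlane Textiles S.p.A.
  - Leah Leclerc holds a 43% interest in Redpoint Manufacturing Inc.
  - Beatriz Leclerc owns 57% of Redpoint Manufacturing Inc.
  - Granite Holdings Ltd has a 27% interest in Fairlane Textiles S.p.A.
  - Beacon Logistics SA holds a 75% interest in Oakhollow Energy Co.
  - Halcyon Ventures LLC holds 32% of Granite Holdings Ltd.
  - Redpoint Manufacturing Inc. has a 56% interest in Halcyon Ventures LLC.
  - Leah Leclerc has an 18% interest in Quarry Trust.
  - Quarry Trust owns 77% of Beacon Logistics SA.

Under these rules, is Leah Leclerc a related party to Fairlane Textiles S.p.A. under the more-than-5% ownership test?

Yes

By parent–child attribution (R3), Leah Leclerc is treated as also owning Beatriz Leclerc's interest in Quarry Trust, giving 18% + 9% = 27%.
By parent–child attribution (R3), Leah Leclerc is treated as also owning Beatriz Leclerc's interest in Redpoint Manufacturing Inc, giving 43% + 57% = 100%.
Chain via Quarry Trust → Beacon Logistics SA → Oakhollow Energy Co. (R1): 27% × 77% × 75% × 54% = 8.41995% of Fairlane Textiles S.p.A.
Chain via Redpoint Manufacturing Inc. → Halcyon Ventures LLC → Granite Holdings Ltd (R1): 100% × 56% × 32% × 27% = 4.8384% of Fairlane Textiles S.p.A.
Aggregating (R2): 8.41995% + 4.8384% = 13.25835%.
13.25835% exceeds the 5% threshold, so Leah is a related party to Fairlane Textiles S.p.A.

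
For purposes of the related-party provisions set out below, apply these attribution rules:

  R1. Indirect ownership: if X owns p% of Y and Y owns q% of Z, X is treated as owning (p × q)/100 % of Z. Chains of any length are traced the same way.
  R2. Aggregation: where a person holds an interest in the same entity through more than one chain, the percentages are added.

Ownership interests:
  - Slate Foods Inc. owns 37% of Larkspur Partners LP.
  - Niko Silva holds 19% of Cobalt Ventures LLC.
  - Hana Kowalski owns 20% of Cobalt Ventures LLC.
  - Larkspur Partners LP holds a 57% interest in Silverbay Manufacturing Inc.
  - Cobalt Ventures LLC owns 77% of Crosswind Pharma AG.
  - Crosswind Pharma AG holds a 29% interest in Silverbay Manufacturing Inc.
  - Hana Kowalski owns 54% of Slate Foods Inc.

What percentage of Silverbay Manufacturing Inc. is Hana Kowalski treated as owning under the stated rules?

Chain via Slate Foods Inc. → Larkspur Partners LP (R1): 54% × 37% × 57% = 11.3886% of Silverbay Manufacturing Inc.
Chain via Cobalt Ventures LLC → Crosswind Pharma AG (R1): 20% × 77% × 29% = 4.466% of Silverbay Manufacturing Inc.
Aggregating (R2): 11.3886% + 4.466% = 15.8546%.

15.8546%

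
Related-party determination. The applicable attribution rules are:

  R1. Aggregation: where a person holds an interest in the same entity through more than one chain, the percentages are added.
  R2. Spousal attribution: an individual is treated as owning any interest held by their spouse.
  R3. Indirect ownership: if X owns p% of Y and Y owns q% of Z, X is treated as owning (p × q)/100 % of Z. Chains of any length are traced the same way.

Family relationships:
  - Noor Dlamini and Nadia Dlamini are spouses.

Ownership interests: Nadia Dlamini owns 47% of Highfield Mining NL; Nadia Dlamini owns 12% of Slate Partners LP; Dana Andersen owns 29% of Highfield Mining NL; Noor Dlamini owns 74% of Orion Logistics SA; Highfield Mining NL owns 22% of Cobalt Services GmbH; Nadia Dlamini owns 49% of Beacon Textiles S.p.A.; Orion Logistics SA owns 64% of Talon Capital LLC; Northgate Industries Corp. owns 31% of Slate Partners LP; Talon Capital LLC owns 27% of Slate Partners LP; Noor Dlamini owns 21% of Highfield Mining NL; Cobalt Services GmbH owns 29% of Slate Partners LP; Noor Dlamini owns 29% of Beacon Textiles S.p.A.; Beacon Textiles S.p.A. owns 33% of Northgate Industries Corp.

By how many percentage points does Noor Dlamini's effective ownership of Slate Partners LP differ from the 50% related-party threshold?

12.895

By spousal attribution (R2), Noor Dlamini is treated as also owning Nadia Dlamini's interest in Beacon Textiles S.p.A, giving 29% + 49% = 78%.
By spousal attribution (R2), Noor Dlamini is treated as also owning Nadia Dlamini's interest in Highfield Mining NL, giving 21% + 47% = 68%.
By spousal attribution (R2), Noor Dlamini is treated as owning Nadia Dlamini's 12% interest in Slate Partners LP.
Chain via Beacon Textiles S.p.A. → Northgate Industries Corp. (R3): 78% × 33% × 31% = 7.9794% of Slate Partners LP.
Chain via Orion Logistics SA → Talon Capital LLC (R3): 74% × 64% × 27% = 12.7872% of Slate Partners LP.
Chain via Highfield Mining NL → Cobalt Services GmbH (R3): 68% × 22% × 29% = 4.3384% of Slate Partners LP.
Direct interest in Slate Partners LP: 12%.
Aggregating (R1): 7.9794% + 12.7872% + 4.3384% + 12% = 37.105%.
37.105% falls short of the 50% threshold by 12.895 percentage points.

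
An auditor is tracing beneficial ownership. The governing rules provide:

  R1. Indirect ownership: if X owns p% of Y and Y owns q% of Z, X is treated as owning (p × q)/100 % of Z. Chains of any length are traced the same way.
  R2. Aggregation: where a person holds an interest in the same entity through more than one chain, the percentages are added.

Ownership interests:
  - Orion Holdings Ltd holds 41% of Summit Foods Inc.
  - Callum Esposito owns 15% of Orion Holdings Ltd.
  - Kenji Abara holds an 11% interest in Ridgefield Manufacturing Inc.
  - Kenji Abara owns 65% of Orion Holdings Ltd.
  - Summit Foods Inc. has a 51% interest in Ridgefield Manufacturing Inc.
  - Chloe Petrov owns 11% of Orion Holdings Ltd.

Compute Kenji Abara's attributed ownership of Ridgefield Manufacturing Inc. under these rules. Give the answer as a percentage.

24.5915%

Chain via Orion Holdings Ltd → Summit Foods Inc. (R1): 65% × 41% × 51% = 13.5915% of Ridgefield Manufacturing Inc.
Direct interest in Ridgefield Manufacturing Inc: 11%.
Aggregating (R2): 13.5915% + 11% = 24.5915%.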